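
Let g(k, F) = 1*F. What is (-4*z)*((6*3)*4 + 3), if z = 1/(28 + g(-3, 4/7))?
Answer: -21/2 ≈ -10.500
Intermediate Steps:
g(k, F) = F
z = 7/200 (z = 1/(28 + 4/7) = 1/(200/7) = 7/200 ≈ 0.035000)
(-4*z)*((6*3)*4 + 3) = (-4*7/200)*((6*3)*4 + 3) = -7*(18*4 + 3)/50 = -7*(72 + 3)/50 = -7/50*75 = -21/2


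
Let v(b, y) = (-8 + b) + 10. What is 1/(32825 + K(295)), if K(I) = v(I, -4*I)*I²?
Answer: 1/25879250 ≈ 3.8641e-8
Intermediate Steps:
v(b, y) = 2 + b
K(I) = I²*(2 + I) (K(I) = (2 + I)*I² = I²*(2 + I))
1/(32825 + K(295)) = 1/(32825 + 295²*(2 + 295)) = 1/(32825 + 87025*297) = 1/(32825 + 25846425) = 1/25879250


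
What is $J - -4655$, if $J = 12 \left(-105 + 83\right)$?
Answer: $4391$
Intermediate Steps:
$J = -264$ ($J = 12 \left(-22\right) = -264$)
$J - -4655 = -264 - -4655 = -264 + 4655 = 4391$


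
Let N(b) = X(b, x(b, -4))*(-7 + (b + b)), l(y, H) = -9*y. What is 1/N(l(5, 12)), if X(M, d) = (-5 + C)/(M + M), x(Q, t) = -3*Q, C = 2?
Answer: -30/97 ≈ -0.30928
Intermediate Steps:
X(M, d) = -3/(2*M) (X(M, d) = (-5 + 2)/(M + M) = -3*1/(2*M) = -3/(2*M))
N(b) = -3*(-7 + 2*b)/(2*b) (N(b) = (-3/(2*b))*(-7 + (b + b)) = (-3/(2*b))*(-7 + 2*b) = -3*(-7 + 2*b)/(2*b))
1/N(l(5, 12)) = 1/(-3 + 21/(2*((-9*5)))) = 1/(-3 + (21/2)/(-45)) = 1/(-3 + (21/2)*(-1/45)) = 1/(-3 - 7/30) = 1/(-97/30) = -30/97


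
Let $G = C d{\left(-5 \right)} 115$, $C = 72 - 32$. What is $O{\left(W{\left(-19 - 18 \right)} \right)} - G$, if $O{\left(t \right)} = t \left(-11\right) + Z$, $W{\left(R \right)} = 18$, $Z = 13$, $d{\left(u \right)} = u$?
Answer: $22815$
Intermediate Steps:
$C = 40$
$O{\left(t \right)} = 13 - 11 t$ ($O{\left(t \right)} = t \left(-11\right) + 13 = - 11 t + 13 = 13 - 11 t$)
$G = -23000$ ($G = 40 \left(-5\right) 115 = \left(-200\right) 115 = -23000$)
$O{\left(W{\left(-19 - 18 \right)} \right)} - G = \left(13 - 198\right) - -23000 = \left(13 - 198\right) + 23000 = -185 + 23000 = 22815$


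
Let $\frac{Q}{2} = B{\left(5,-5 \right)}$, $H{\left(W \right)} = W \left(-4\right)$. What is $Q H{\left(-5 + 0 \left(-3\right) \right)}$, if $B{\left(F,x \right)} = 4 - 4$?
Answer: $0$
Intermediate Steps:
$B{\left(F,x \right)} = 0$ ($B{\left(F,x \right)} = 4 - 4 = 0$)
$H{\left(W \right)} = - 4 W$
$Q = 0$ ($Q = 2 \cdot 0 = 0$)
$Q H{\left(-5 + 0 \left(-3\right) \right)} = 0 \left(- 4 \left(-5 + 0 \left(-3\right)\right)\right) = 0 \left(- 4 \left(-5 + 0\right)\right) = 0 \left(\left(-4\right) \left(-5\right)\right) = 0 \cdot 20 = 0$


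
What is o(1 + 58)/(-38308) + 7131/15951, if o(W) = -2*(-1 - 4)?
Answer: 45502473/101841818 ≈ 0.44680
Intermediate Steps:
o(W) = 10 (o(W) = -2*(-5) = 10)
o(1 + 58)/(-38308) + 7131/15951 = 10/(-38308) + 7131/15951 = 10*(-1/38308) + 7131*(1/15951) = -5/19154 + 2377/5317 = 45502473/101841818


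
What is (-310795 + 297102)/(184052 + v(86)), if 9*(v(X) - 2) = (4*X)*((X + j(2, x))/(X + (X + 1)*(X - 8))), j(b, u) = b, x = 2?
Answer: -105860583/1422925258 ≈ -0.074396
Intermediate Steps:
v(X) = 2 + 4*X*(2 + X)/(9*(X + (1 + X)*(-8 + X))) (v(X) = 2 + ((4*X)*((X + 2)/(X + (X + 1)*(X - 8))))/9 = 2 + ((4*X)*((2 + X)/(X + (1 + X)*(-8 + X))))/9 = 2 + (4*X*(2 + X)/(X + (1 + X)*(-8 + X)))/9 = 2 + 4*X*(2 + X)/(9*(X + (1 + X)*(-8 + X))))
(-310795 + 297102)/(184052 + v(86)) = (-310795 + 297102)/(184052 + 2*(72 - 11*86² + 50*86)/(9*(8 - 1*86² + 6*86))) = -13693/(184052 + 2*(72 - 11*7396 + 4300)/(9*(8 - 1*7396 + 516))) = -13693/(184052 + 2*(72 - 81356 + 4300)/(9*(8 - 7396 + 516))) = -13693/(184052 + (2/9)*(-76984)/(-6872)) = -13693/(184052 + (2/9)*(-1/6872)*(-76984)) = -13693/(184052 + 19246/7731) = -13693/1422925258/7731 = -13693*7731/1422925258 = -105860583/1422925258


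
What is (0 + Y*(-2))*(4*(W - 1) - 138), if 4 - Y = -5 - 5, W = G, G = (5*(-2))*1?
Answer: 5096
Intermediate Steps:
G = -10 (G = -10*1 = -10)
W = -10
Y = 14 (Y = 4 - (-5 - 5) = 4 - 1*(-10) = 4 + 10 = 14)
(0 + Y*(-2))*(4*(W - 1) - 138) = (0 + 14*(-2))*(4*(-10 - 1) - 138) = (0 - 28)*(4*(-11) - 138) = -28*(-44 - 138) = -28*(-182) = 5096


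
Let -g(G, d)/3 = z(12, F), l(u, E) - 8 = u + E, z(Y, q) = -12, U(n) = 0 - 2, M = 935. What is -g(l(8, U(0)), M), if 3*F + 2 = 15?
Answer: -36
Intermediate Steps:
F = 13/3 (F = -2/3 + (1/3)*15 = -2/3 + 5 = 13/3 ≈ 4.3333)
U(n) = -2
l(u, E) = 8 + E + u (l(u, E) = 8 + (u + E) = 8 + (E + u) = 8 + E + u)
g(G, d) = 36 (g(G, d) = -3*(-12) = 36)
-g(l(8, U(0)), M) = -1*36 = -36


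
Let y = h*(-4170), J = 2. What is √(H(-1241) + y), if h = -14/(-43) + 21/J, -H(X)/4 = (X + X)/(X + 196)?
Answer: I*√91169204711365/44935 ≈ 212.49*I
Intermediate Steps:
H(X) = -8*X/(196 + X) (H(X) = -4*(X + X)/(X + 196) = -4*2*X/(196 + X) = -8*X/(196 + X))
h = 931/86 (h = -14/(-43) + 21/2 = -14*(-1/43) + 21*(½) = 14/43 + 21/2 = 931/86 ≈ 10.826)
y = -1941135/43 (y = (931/86)*(-4170) = -1941135/43 ≈ -45143.)
√(H(-1241) + y) = √(-8*(-1241)/(196 - 1241) - 1941135/43) = √(-8*(-1241)/(-1045) - 1941135/43) = √(-8*(-1241)*(-1/1045) - 1941135/43) = √(-9928/1045 - 1941135/43) = √(-2028912979/44935) = I*√91169204711365/44935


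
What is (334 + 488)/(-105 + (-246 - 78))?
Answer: -274/143 ≈ -1.9161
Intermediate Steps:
(334 + 488)/(-105 + (-246 - 78)) = 822/(-105 - 324) = 822/(-429) = 822*(-1/429) = -274/143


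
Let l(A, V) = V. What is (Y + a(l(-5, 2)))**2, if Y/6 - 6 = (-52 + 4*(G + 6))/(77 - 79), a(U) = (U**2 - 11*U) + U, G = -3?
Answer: 19600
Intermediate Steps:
a(U) = U**2 - 10*U
Y = 156 (Y = 36 + 6*((-52 + 4*(-3 + 6))/(77 - 79)) = 36 + 6*((-52 + 4*3)/(-2)) = 36 + 6*((-52 + 12)*(-1/2)) = 36 + 6*(-40*(-1/2)) = 36 + 6*20 = 36 + 120 = 156)
(Y + a(l(-5, 2)))**2 = (156 + 2*(-10 + 2))**2 = (156 + 2*(-8))**2 = (156 - 16)**2 = 140**2 = 19600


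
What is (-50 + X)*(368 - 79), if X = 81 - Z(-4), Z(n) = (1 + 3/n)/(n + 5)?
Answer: 35547/4 ≈ 8886.8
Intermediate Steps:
Z(n) = (1 + 3/n)/(5 + n)
X = 323/4 (X = 81 - (3 - 4)/((-4)*(5 - 4)) = 81 - (-1)*(-1)/(4*1) = 81 - (-1)*(-1)/4 = 81 - 1*1/4 = 81 - 1/4 = 323/4 ≈ 80.750)
(-50 + X)*(368 - 79) = (-50 + 323/4)*(368 - 79) = (123/4)*289 = 35547/4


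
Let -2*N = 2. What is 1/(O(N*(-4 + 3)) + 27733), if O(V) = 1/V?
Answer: 1/27734 ≈ 3.6057e-5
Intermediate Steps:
N = -1 (N = -½*2 = -1)
1/(O(N*(-4 + 3)) + 27733) = 1/(1/(-(-4 + 3)) + 27733) = 1/(1/(-1*(-1)) + 27733) = 1/(1/1 + 27733) = 1/(1 + 27733) = 1/27734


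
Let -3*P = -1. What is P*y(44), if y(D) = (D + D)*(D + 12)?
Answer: 4928/3 ≈ 1642.7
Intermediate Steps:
P = 1/3 (P = -1/3*(-1) = 1/3 ≈ 0.33333)
y(D) = 2*D*(12 + D) (y(D) = (2*D)*(12 + D) = 2*D*(12 + D))
P*y(44) = (2*44*(12 + 44))/3 = (2*44*56)/3 = (1/3)*4928 = 4928/3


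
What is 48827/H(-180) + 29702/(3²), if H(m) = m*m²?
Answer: 19246847173/5832000 ≈ 3300.2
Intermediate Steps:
H(m) = m³
48827/H(-180) + 29702/(3²) = 48827/((-180)³) + 29702/(3²) = 48827/(-5832000) + 29702/9 = 48827*(-1/5832000) + 29702*(⅑) = -48827/5832000 + 29702/9 = 19246847173/5832000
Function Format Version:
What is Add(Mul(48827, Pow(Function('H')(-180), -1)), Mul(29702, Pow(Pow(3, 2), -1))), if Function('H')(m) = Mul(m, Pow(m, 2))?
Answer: Rational(19246847173, 5832000) ≈ 3300.2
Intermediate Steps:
Function('H')(m) = Pow(m, 3)
Add(Mul(48827, Pow(Function('H')(-180), -1)), Mul(29702, Pow(Pow(3, 2), -1))) = Add(Mul(48827, Pow(Pow(-180, 3), -1)), Mul(29702, Pow(Pow(3, 2), -1))) = Add(Mul(48827, Pow(-5832000, -1)), Mul(29702, Pow(9, -1))) = Add(Mul(48827, Rational(-1, 5832000)), Mul(29702, Rational(1, 9))) = Add(Rational(-48827, 5832000), Rational(29702, 9)) = Rational(19246847173, 5832000)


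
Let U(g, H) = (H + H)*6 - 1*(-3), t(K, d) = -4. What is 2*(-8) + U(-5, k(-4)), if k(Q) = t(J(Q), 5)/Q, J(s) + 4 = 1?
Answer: -1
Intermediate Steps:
J(s) = -3 (J(s) = -4 + 1 = -3)
k(Q) = -4/Q
U(g, H) = 3 + 12*H (U(g, H) = (2*H)*6 + 3 = 12*H + 3 = 3 + 12*H)
2*(-8) + U(-5, k(-4)) = 2*(-8) + (3 + 12*(-4/(-4))) = -16 + (3 + 12*(-4*(-¼))) = -16 + (3 + 12*1) = -16 + (3 + 12) = -16 + 15 = -1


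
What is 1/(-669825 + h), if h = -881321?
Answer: -1/1551146 ≈ -6.4468e-7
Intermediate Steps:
1/(-669825 + h) = 1/(-669825 - 881321) = 1/(-1551146) = -1/1551146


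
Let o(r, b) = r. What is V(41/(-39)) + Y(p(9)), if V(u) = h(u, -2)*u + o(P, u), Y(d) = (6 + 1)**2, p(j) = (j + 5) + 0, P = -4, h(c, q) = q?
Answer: 1837/39 ≈ 47.103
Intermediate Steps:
p(j) = 5 + j (p(j) = (5 + j) + 0 = 5 + j)
Y(d) = 49 (Y(d) = 7**2 = 49)
V(u) = -4 - 2*u (V(u) = -2*u - 4 = -4 - 2*u)
V(41/(-39)) + Y(p(9)) = (-4 - 82/(-39)) + 49 = (-4 - 82*(-1)/39) + 49 = (-4 - 2*(-41/39)) + 49 = (-4 + 82/39) + 49 = -74/39 + 49 = 1837/39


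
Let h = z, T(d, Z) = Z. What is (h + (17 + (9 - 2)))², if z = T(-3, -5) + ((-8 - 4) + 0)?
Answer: 49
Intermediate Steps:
z = -17 (z = -5 + ((-8 - 4) + 0) = -5 + (-12 + 0) = -5 - 12 = -17)
h = -17
(h + (17 + (9 - 2)))² = (-17 + (17 + (9 - 2)))² = (-17 + (17 + 7))² = (-17 + 24)² = 7² = 49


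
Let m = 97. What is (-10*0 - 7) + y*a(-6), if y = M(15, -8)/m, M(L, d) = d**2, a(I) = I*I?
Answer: 1625/97 ≈ 16.753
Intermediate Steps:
a(I) = I**2
y = 64/97 (y = (-8)**2/97 = 64*(1/97) = 64/97 ≈ 0.65979)
(-10*0 - 7) + y*a(-6) = (-10*0 - 7) + (64/97)*(-6)**2 = (0 - 7) + (64/97)*36 = -7 + 2304/97 = 1625/97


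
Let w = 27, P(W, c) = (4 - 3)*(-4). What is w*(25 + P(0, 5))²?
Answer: 11907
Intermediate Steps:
P(W, c) = -4 (P(W, c) = 1*(-4) = -4)
w*(25 + P(0, 5))² = 27*(25 - 4)² = 27*21² = 27*441 = 11907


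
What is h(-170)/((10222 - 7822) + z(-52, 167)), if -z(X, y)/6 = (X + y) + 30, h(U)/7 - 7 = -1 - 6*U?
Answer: 399/85 ≈ 4.6941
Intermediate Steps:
h(U) = 42 - 42*U (h(U) = 49 + 7*(-1 - 6*U) = 49 + (-7 - 42*U) = 42 - 42*U)
z(X, y) = -180 - 6*X - 6*y (z(X, y) = -6*((X + y) + 30) = -6*(30 + X + y) = -180 - 6*X - 6*y)
h(-170)/((10222 - 7822) + z(-52, 167)) = (42 - 42*(-170))/((10222 - 7822) + (-180 - 6*(-52) - 6*167)) = (42 + 7140)/(2400 + (-180 + 312 - 1002)) = 7182/(2400 - 870) = 7182/1530 = 7182*(1/1530) = 399/85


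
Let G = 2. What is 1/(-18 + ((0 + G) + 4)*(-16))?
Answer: -1/114 ≈ -0.0087719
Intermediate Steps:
1/(-18 + ((0 + G) + 4)*(-16)) = 1/(-18 + ((0 + 2) + 4)*(-16)) = 1/(-18 + (2 + 4)*(-16)) = 1/(-18 + 6*(-16)) = 1/(-18 - 96) = 1/(-114) = -1/114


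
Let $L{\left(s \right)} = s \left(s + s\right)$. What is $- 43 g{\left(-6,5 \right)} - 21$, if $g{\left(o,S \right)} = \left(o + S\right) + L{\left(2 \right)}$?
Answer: $-322$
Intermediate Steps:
$L{\left(s \right)} = 2 s^{2}$ ($L{\left(s \right)} = s 2 s = 2 s^{2}$)
$g{\left(o,S \right)} = 8 + S + o$ ($g{\left(o,S \right)} = \left(o + S\right) + 2 \cdot 2^{2} = \left(S + o\right) + 2 \cdot 4 = \left(S + o\right) + 8 = 8 + S + o$)
$- 43 g{\left(-6,5 \right)} - 21 = - 43 \left(8 + 5 - 6\right) - 21 = \left(-43\right) 7 - 21 = -301 - 21 = -322$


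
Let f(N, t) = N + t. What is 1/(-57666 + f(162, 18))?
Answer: -1/57486 ≈ -1.7396e-5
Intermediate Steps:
1/(-57666 + f(162, 18)) = 1/(-57666 + (162 + 18)) = 1/(-57666 + 180) = 1/(-57486) = -1/57486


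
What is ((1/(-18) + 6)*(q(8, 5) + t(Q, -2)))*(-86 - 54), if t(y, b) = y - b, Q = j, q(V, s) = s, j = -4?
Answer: -7490/3 ≈ -2496.7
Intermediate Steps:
Q = -4
((1/(-18) + 6)*(q(8, 5) + t(Q, -2)))*(-86 - 54) = ((1/(-18) + 6)*(5 + (-4 - 1*(-2))))*(-86 - 54) = ((-1/18 + 6)*(5 + (-4 + 2)))*(-140) = (107*(5 - 2)/18)*(-140) = ((107/18)*3)*(-140) = (107/6)*(-140) = -7490/3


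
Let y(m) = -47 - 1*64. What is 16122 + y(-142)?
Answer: 16011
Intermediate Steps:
y(m) = -111 (y(m) = -47 - 64 = -111)
16122 + y(-142) = 16122 - 111 = 16011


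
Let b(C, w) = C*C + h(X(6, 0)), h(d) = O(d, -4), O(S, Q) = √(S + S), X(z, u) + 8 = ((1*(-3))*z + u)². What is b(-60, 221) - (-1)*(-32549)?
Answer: -28949 + 2*√158 ≈ -28924.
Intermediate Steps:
X(z, u) = -8 + (u - 3*z)² (X(z, u) = -8 + ((1*(-3))*z + u)² = -8 + (-3*z + u)² = -8 + (u - 3*z)²)
O(S, Q) = √2*√S (O(S, Q) = √(2*S) = √2*√S)
h(d) = √2*√d
b(C, w) = C² + 2*√158 (b(C, w) = C*C + √2*√(-8 + (0 - 3*6)²) = C² + √2*√(-8 + (0 - 18)²) = C² + √2*√(-8 + (-18)²) = C² + √2*√(-8 + 324) = C² + √2*√316 = C² + √2*(2*√79) = C² + 2*√158)
b(-60, 221) - (-1)*(-32549) = ((-60)² + 2*√158) - (-1)*(-32549) = (3600 + 2*√158) - 1*32549 = (3600 + 2*√158) - 32549 = -28949 + 2*√158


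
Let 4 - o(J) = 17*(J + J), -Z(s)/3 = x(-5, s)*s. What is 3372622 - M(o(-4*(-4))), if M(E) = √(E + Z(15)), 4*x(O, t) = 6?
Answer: 3372622 - 9*I*√30/2 ≈ 3.3726e+6 - 24.648*I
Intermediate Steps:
x(O, t) = 3/2 (x(O, t) = (¼)*6 = 3/2)
Z(s) = -9*s/2
o(J) = 4 - 34*J (o(J) = 4 - 17*(J + J) = 4 - 17*2*J = 4 - 34*J)
M(E) = √(-135/2 + E) (M(E) = √(E - 9/2*15) = √(E - 135/2) = √(-135/2 + E))
3372622 - M(o(-4*(-4))) = 3372622 - √(-270 + 4*(4 - (-136)*(-4)))/2 = 3372622 - √(-270 + 4*(4 - 34*16))/2 = 3372622 - √(-270 + 4*(4 - 544))/2 = 3372622 - √(-270 + 4*(-540))/2 = 3372622 - √(-270 - 2160)/2 = 3372622 - √(-2430)/2 = 3372622 - 9*I*√30/2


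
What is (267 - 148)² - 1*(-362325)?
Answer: 376486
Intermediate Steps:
(267 - 148)² - 1*(-362325) = 119² + 362325 = 14161 + 362325 = 376486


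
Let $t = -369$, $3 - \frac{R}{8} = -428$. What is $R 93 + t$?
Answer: $320295$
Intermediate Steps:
$R = 3448$ ($R = 24 - -3424 = 24 + 3424 = 3448$)
$R 93 + t = 3448 \cdot 93 - 369 = 320664 - 369 = 320295$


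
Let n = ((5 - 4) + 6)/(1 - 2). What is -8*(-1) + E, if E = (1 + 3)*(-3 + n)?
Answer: -32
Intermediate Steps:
n = -7 (n = (1 + 6)/(-1) = 7*(-1) = -7)
E = -40 (E = (1 + 3)*(-3 - 7) = 4*(-10) = -40)
-8*(-1) + E = -8*(-1) - 40 = 8 - 40 = -32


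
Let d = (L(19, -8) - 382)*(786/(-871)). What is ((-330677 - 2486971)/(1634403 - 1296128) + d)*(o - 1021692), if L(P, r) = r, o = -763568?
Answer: -2780628886576368/4532885 ≈ -6.1343e+8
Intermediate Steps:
d = 23580/67 (d = (-8 - 382)*(786/(-871)) = -306540*(-1)/871 = -390*(-786/871) = 23580/67 ≈ 351.94)
((-330677 - 2486971)/(1634403 - 1296128) + d)*(o - 1021692) = ((-330677 - 2486971)/(1634403 - 1296128) + 23580/67)*(-763568 - 1021692) = (-2817648/338275 + 23580/67)*(-1785260) = (7787742084/22664425)*(-1785260) = -2780628886576368/4532885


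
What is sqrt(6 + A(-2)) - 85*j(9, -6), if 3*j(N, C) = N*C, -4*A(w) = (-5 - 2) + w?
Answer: 1530 + sqrt(33)/2 ≈ 1532.9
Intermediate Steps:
A(w) = 7/4 - w/4 (A(w) = -((-5 - 2) + w)/4 = -(-7 + w)/4 = 7/4 - w/4)
j(N, C) = C*N/3 (j(N, C) = (N*C)/3 = (C*N)/3 = C*N/3)
sqrt(6 + A(-2)) - 85*j(9, -6) = sqrt(6 + (7/4 - 1/4*(-2))) - 85*(-6)*9/3 = sqrt(6 + (7/4 + 1/2)) - 85*(-18) = sqrt(6 + 9/4) + 1530 = sqrt(33/4) + 1530 = sqrt(33)/2 + 1530 = 1530 + sqrt(33)/2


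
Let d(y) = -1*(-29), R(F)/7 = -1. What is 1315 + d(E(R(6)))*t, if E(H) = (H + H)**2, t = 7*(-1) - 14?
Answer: 706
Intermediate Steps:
R(F) = -7 (R(F) = 7*(-1) = -7)
t = -21 (t = -7 - 14 = -21)
E(H) = 4*H**2 (E(H) = (2*H)**2 = 4*H**2)
d(y) = 29
1315 + d(E(R(6)))*t = 1315 + 29*(-21) = 1315 - 609 = 706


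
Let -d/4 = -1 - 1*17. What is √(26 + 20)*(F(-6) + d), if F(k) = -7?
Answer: 65*√46 ≈ 440.85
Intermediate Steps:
d = 72 (d = -4*(-1 - 1*17) = -4*(-1 - 17) = -4*(-18) = 72)
√(26 + 20)*(F(-6) + d) = √(26 + 20)*(-7 + 72) = √46*65 = 65*√46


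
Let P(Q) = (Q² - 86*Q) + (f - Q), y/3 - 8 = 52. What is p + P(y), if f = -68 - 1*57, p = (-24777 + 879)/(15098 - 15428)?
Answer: 917808/55 ≈ 16687.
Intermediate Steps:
y = 180 (y = 24 + 3*52 = 24 + 156 = 180)
p = 3983/55 (p = -23898/(-330) = -23898*(-1/330) = 3983/55 ≈ 72.418)
f = -125 (f = -68 - 57 = -125)
P(Q) = -125 + Q² - 87*Q (P(Q) = (Q² - 86*Q) + (-125 - Q) = -125 + Q² - 87*Q)
p + P(y) = 3983/55 + (-125 + 180² - 87*180) = 3983/55 + (-125 + 32400 - 15660) = 3983/55 + 16615 = 917808/55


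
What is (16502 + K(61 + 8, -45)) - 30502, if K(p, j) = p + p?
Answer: -13862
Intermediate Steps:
K(p, j) = 2*p
(16502 + K(61 + 8, -45)) - 30502 = (16502 + 2*(61 + 8)) - 30502 = (16502 + 2*69) - 30502 = (16502 + 138) - 30502 = 16640 - 30502 = -13862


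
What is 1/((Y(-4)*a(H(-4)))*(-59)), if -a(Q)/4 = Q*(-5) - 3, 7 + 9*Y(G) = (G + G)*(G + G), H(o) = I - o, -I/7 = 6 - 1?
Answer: 3/681568 ≈ 4.4016e-6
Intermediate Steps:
I = -35 (I = -7*(6 - 1) = -7*5 = -35)
H(o) = -35 - o
Y(G) = -7/9 + 4*G²/9 (Y(G) = -7/9 + ((G + G)*(G + G))/9 = -7/9 + ((2*G)*(2*G))/9 = -7/9 + (4*G²)/9 = -7/9 + 4*G²/9)
a(Q) = 12 + 20*Q (a(Q) = -4*(Q*(-5) - 3) = -4*(-5*Q - 3) = -4*(-3 - 5*Q) = 12 + 20*Q)
1/((Y(-4)*a(H(-4)))*(-59)) = 1/(((-7/9 + (4/9)*(-4)²)*(12 + 20*(-35 - 1*(-4))))*(-59)) = 1/(((-7/9 + (4/9)*16)*(12 + 20*(-35 + 4)))*(-59)) = 1/(((-7/9 + 64/9)*(12 + 20*(-31)))*(-59)) = 1/((19*(12 - 620)/3)*(-59)) = 1/(((19/3)*(-608))*(-59)) = 1/(-11552/3*(-59)) = 1/(681568/3) = 3/681568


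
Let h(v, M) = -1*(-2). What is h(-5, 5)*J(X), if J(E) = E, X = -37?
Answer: -74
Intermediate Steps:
h(v, M) = 2
h(-5, 5)*J(X) = 2*(-37) = -74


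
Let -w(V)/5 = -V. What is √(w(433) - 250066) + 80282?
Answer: 80282 + I*√247901 ≈ 80282.0 + 497.9*I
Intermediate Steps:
w(V) = 5*V (w(V) = -(-5)*V = 5*V)
√(w(433) - 250066) + 80282 = √(5*433 - 250066) + 80282 = √(2165 - 250066) + 80282 = √(-247901) + 80282 = I*√247901 + 80282 = 80282 + I*√247901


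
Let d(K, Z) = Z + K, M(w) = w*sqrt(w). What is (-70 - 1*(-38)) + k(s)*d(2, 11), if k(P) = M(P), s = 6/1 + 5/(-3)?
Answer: -32 + 169*sqrt(39)/9 ≈ 85.267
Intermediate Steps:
s = 13/3 (s = 6*1 + 5*(-1/3) = 6 - 5/3 = 13/3 ≈ 4.3333)
M(w) = w**(3/2)
d(K, Z) = K + Z
k(P) = P**(3/2)
(-70 - 1*(-38)) + k(s)*d(2, 11) = (-70 - 1*(-38)) + (13/3)**(3/2)*(2 + 11) = (-70 + 38) + (13*sqrt(39)/9)*13 = -32 + 169*sqrt(39)/9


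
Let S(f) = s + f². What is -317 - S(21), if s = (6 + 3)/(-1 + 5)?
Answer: -3041/4 ≈ -760.25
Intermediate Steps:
s = 9/4 ≈ 2.2500
S(f) = 9/4 + f²
-317 - S(21) = -317 - (9/4 + 21²) = -317 - (9/4 + 441) = -317 - 1*1773/4 = -317 - 1773/4 = -3041/4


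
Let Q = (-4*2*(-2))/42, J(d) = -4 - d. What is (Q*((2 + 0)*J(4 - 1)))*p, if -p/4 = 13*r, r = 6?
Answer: 1664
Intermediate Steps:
p = -312 (p = -52*6 = -4*78 = -312)
Q = 8/21 (Q = -8*(-2)*(1/42) = 16*(1/42) = 8/21 ≈ 0.38095)
(Q*((2 + 0)*J(4 - 1)))*p = (8*((2 + 0)*(-4 - (4 - 1)))/21)*(-312) = (8*(2*(-4 - 1*3))/21)*(-312) = (8*(2*(-4 - 3))/21)*(-312) = (8*(2*(-7))/21)*(-312) = ((8/21)*(-14))*(-312) = -16/3*(-312) = 1664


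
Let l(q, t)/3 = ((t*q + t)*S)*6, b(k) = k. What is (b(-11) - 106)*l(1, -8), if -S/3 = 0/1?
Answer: 0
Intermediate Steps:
S = 0 (S = -0/1 = -0 = -3*0 = 0)
l(q, t) = 0 (l(q, t) = 3*(((t*q + t)*0)*6) = 3*(((q*t + t)*0)*6) = 3*(((t + q*t)*0)*6) = 3*(0*6) = 3*0 = 0)
(b(-11) - 106)*l(1, -8) = (-11 - 106)*0 = -117*0 = 0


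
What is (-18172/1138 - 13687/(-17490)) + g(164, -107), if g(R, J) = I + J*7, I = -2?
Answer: -7624935547/9951810 ≈ -766.19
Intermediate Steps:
g(R, J) = -2 + 7*J (g(R, J) = -2 + J*7 = -2 + 7*J)
(-18172/1138 - 13687/(-17490)) + g(164, -107) = (-18172/1138 - 13687/(-17490)) + (-2 + 7*(-107)) = (-18172*1/1138 - 13687*(-1/17490)) + (-2 - 749) = (-9086/569 + 13687/17490) - 751 = -151126237/9951810 - 751 = -7624935547/9951810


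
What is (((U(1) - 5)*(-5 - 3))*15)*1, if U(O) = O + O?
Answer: 360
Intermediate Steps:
U(O) = 2*O
(((U(1) - 5)*(-5 - 3))*15)*1 = (((2*1 - 5)*(-5 - 3))*15)*1 = (((2 - 5)*(-8))*15)*1 = (-3*(-8)*15)*1 = (24*15)*1 = 360*1 = 360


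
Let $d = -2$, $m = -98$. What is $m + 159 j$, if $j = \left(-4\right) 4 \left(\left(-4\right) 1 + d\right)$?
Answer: $15166$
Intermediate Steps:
$j = 96$ ($j = \left(-4\right) 4 \left(\left(-4\right) 1 - 2\right) = - 16 \left(-4 - 2\right) = \left(-16\right) \left(-6\right) = 96$)
$m + 159 j = -98 + 159 \cdot 96 = -98 + 15264 = 15166$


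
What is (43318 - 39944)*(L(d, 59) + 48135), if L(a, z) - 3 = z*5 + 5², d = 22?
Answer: 163497292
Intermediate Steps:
L(a, z) = 28 + 5*z (L(a, z) = 3 + (z*5 + 5²) = 3 + (5*z + 25) = 3 + (25 + 5*z) = 28 + 5*z)
(43318 - 39944)*(L(d, 59) + 48135) = (43318 - 39944)*((28 + 5*59) + 48135) = 3374*((28 + 295) + 48135) = 3374*(323 + 48135) = 3374*48458 = 163497292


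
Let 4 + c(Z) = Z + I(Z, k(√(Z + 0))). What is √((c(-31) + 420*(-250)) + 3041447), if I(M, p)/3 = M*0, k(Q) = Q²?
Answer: 54*√1007 ≈ 1713.6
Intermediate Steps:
I(M, p) = 0 (I(M, p) = 3*(M*0) = 3*0 = 0)
c(Z) = -4 + Z (c(Z) = -4 + (Z + 0) = -4 + Z)
√((c(-31) + 420*(-250)) + 3041447) = √(((-4 - 31) + 420*(-250)) + 3041447) = √((-35 - 105000) + 3041447) = √(-105035 + 3041447) = √2936412 = 54*√1007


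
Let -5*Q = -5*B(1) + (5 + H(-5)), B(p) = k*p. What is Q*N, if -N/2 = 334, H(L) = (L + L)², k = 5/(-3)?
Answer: 45424/3 ≈ 15141.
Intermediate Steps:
k = -5/3 (k = 5*(-⅓) = -5/3 ≈ -1.6667)
H(L) = 4*L² (H(L) = (2*L)² = 4*L²)
B(p) = -5*p/3
N = -668 (N = -2*334 = -668)
Q = -68/3 (Q = -(-(-25)/3 + (5 + 4*(-5)²))/5 = -(-5*(-5/3) + (5 + 4*25))/5 = -(25/3 + (5 + 100))/5 = -(25/3 + 105)/5 = -⅕*340/3 = -68/3 ≈ -22.667)
Q*N = -68/3*(-668) = 45424/3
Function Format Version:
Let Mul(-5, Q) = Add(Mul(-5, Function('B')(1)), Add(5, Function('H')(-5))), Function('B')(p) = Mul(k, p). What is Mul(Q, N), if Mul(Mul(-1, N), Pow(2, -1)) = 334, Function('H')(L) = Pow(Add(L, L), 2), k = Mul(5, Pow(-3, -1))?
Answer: Rational(45424, 3) ≈ 15141.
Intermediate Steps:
k = Rational(-5, 3) (k = Mul(5, Rational(-1, 3)) = Rational(-5, 3) ≈ -1.6667)
Function('H')(L) = Mul(4, Pow(L, 2)) (Function('H')(L) = Pow(Mul(2, L), 2) = Mul(4, Pow(L, 2)))
Function('B')(p) = Mul(Rational(-5, 3), p)
N = -668 (N = Mul(-2, 334) = -668)
Q = Rational(-68, 3) (Q = Mul(Rational(-1, 5), Add(Mul(-5, Mul(Rational(-5, 3), 1)), Add(5, Mul(4, Pow(-5, 2))))) = Mul(Rational(-1, 5), Add(Mul(-5, Rational(-5, 3)), Add(5, Mul(4, 25)))) = Mul(Rational(-1, 5), Add(Rational(25, 3), Add(5, 100))) = Mul(Rational(-1, 5), Add(Rational(25, 3), 105)) = Mul(Rational(-1, 5), Rational(340, 3)) = Rational(-68, 3) ≈ -22.667)
Mul(Q, N) = Mul(Rational(-68, 3), -668) = Rational(45424, 3)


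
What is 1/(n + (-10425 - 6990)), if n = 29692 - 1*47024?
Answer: -1/34747 ≈ -2.8779e-5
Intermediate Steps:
n = -17332 (n = 29692 - 47024 = -17332)
1/(n + (-10425 - 6990)) = 1/(-17332 + (-10425 - 6990)) = 1/(-17332 - 17415) = 1/(-34747) = -1/34747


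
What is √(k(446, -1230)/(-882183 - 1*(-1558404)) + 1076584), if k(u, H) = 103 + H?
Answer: √10046832173262573/96603 ≈ 1037.6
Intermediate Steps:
√(k(446, -1230)/(-882183 - 1*(-1558404)) + 1076584) = √((103 - 1230)/(-882183 - 1*(-1558404)) + 1076584) = √(-1127/(-882183 + 1558404) + 1076584) = √(-1127/676221 + 1076584) = √(-1127*1/676221 + 1076584) = √(-161/96603 + 1076584) = √(104001243991/96603) = √10046832173262573/96603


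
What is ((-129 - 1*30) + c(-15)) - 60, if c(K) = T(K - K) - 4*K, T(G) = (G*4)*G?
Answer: -159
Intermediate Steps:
T(G) = 4*G² (T(G) = (4*G)*G = 4*G²)
c(K) = -4*K (c(K) = 4*(K - K)² - 4*K = 4*0² - 4*K = 4*0 - 4*K = 0 - 4*K = -4*K)
((-129 - 1*30) + c(-15)) - 60 = ((-129 - 1*30) - 4*(-15)) - 60 = ((-129 - 30) + 60) - 60 = (-159 + 60) - 60 = -99 - 60 = -159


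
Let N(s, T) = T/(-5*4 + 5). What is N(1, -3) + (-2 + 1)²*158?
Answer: 791/5 ≈ 158.20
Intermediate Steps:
N(s, T) = -T/15 (N(s, T) = T/(-20 + 5) = T/(-15) = T*(-1/15) = -T/15)
N(1, -3) + (-2 + 1)²*158 = -1/15*(-3) + (-2 + 1)²*158 = ⅕ + (-1)²*158 = ⅕ + 1*158 = ⅕ + 158 = 791/5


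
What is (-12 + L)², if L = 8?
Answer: 16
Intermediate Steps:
(-12 + L)² = (-12 + 8)² = (-4)² = 16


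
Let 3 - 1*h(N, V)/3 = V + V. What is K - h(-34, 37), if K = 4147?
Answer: 4360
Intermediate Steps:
h(N, V) = 9 - 6*V (h(N, V) = 9 - 3*(V + V) = 9 - 6*V)
K - h(-34, 37) = 4147 - (9 - 6*37) = 4147 - (9 - 222) = 4147 - 1*(-213) = 4147 + 213 = 4360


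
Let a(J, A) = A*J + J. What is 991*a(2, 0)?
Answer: 1982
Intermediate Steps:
a(J, A) = J + A*J
991*a(2, 0) = 991*(2*(1 + 0)) = 991*(2*1) = 991*2 = 1982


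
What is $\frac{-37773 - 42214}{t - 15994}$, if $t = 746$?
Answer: $\frac{79987}{15248} \approx 5.2457$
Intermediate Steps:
$\frac{-37773 - 42214}{t - 15994} = \frac{-37773 - 42214}{746 - 15994} = - \frac{79987}{-15248} = \left(-79987\right) \left(- \frac{1}{15248}\right) = \frac{79987}{15248}$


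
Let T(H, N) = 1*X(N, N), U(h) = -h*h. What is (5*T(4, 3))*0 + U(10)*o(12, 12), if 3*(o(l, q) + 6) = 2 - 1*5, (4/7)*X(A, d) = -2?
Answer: 700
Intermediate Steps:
X(A, d) = -7/2 (X(A, d) = (7/4)*(-2) = -7/2)
U(h) = -h**2
T(H, N) = -7/2 (T(H, N) = 1*(-7/2) = -7/2)
o(l, q) = -7 (o(l, q) = -6 + (2 - 1*5)/3 = -6 + (2 - 5)/3 = -6 + (1/3)*(-3) = -6 - 1 = -7)
(5*T(4, 3))*0 + U(10)*o(12, 12) = (5*(-7/2))*0 - 1*10**2*(-7) = -35/2*0 - 1*100*(-7) = 0 - 100*(-7) = 0 + 700 = 700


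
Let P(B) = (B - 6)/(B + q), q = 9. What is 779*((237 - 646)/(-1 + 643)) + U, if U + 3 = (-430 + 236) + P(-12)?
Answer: -441233/642 ≈ -687.28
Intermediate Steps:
P(B) = (-6 + B)/(9 + B) (P(B) = (B - 6)/(B + 9) = (-6 + B)/(9 + B))
U = -191 (U = -3 + ((-430 + 236) + (-6 - 12)/(9 - 12)) = -3 + (-194 - 18/(-3)) = -3 + (-194 - 1/3*(-18)) = -3 + (-194 + 6) = -3 - 188 = -191)
779*((237 - 646)/(-1 + 643)) + U = 779*((237 - 646)/(-1 + 643)) - 191 = 779*(-409/642) - 191 = -318611/642 - 191 = -441233/642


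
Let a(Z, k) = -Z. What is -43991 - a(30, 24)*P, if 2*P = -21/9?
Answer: -44026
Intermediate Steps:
P = -7/6 (P = (-21/9)/2 = (-21*⅑)/2 = (½)*(-7/3) = -7/6 ≈ -1.1667)
-43991 - a(30, 24)*P = -43991 - (-1*30)*(-7)/6 = -43991 - (-30)*(-7)/6 = -43991 - 1*35 = -43991 - 35 = -44026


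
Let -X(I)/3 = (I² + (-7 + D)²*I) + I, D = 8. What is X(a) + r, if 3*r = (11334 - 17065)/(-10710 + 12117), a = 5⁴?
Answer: -4962318856/4221 ≈ -1.1756e+6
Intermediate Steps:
a = 625
X(I) = -6*I - 3*I² (X(I) = -3*((I² + (-7 + 8)²*I) + I) = -3*((I² + 1²*I) + I) = -3*((I² + 1*I) + I) = -3*((I² + I) + I) = -3*((I + I²) + I) = -3*(I² + 2*I) = -6*I - 3*I²)
r = -5731/4221 (r = ((11334 - 17065)/(-10710 + 12117))/3 = (-5731/1407)/3 = (-5731*1/1407)/3 = (⅓)*(-5731/1407) = -5731/4221 ≈ -1.3577)
X(a) + r = -3*625*(2 + 625) - 5731/4221 = -3*625*627 - 5731/4221 = -1175625 - 5731/4221 = -4962318856/4221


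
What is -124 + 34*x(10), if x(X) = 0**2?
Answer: -124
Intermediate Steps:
x(X) = 0
-124 + 34*x(10) = -124 + 34*0 = -124 + 0 = -124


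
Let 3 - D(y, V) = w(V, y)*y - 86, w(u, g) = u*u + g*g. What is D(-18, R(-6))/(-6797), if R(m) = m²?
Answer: -29249/6797 ≈ -4.3032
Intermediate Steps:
w(u, g) = g² + u² (w(u, g) = u² + g² = g² + u²)
D(y, V) = 89 - y*(V² + y²) (D(y, V) = 3 - ((y² + V²)*y - 86) = 3 - ((V² + y²)*y - 86) = 3 - (y*(V² + y²) - 86) = 3 - (-86 + y*(V² + y²)) = 3 + (86 - y*(V² + y²)) = 89 - y*(V² + y²))
D(-18, R(-6))/(-6797) = (89 - 1*(-18)*(((-6)²)² + (-18)²))/(-6797) = (89 - 1*(-18)*(36² + 324))*(-1/6797) = (89 - 1*(-18)*(1296 + 324))*(-1/6797) = (89 - 1*(-18)*1620)*(-1/6797) = (89 + 29160)*(-1/6797) = 29249*(-1/6797) = -29249/6797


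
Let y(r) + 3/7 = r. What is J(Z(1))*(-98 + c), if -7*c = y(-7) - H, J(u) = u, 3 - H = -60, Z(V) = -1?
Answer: 4309/49 ≈ 87.939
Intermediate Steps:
y(r) = -3/7 + r
H = 63 (H = 3 - 1*(-60) = 3 + 60 = 63)
c = 493/49 (c = -((-3/7 - 7) - 1*63)/7 = -(-52/7 - 63)/7 = -⅐*(-493/7) = 493/49 ≈ 10.061)
J(Z(1))*(-98 + c) = -(-98 + 493/49) = -1*(-4309/49) = 4309/49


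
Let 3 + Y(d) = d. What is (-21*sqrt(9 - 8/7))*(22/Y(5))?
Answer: -33*sqrt(385) ≈ -647.51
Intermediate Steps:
Y(d) = -3 + d
(-21*sqrt(9 - 8/7))*(22/Y(5)) = (-21*sqrt(9 - 8/7))*(22/(-3 + 5)) = (-21*sqrt(9 - 8*1/7))*(22/2) = (-21*sqrt(9 - 8/7))*(22*(1/2)) = -3*sqrt(385)*11 = -33*sqrt(385)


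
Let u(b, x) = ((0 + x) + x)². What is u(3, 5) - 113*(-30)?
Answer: 3490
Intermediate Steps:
u(b, x) = 4*x² (u(b, x) = (x + x)² = (2*x)² = 4*x²)
u(3, 5) - 113*(-30) = 4*5² - 113*(-30) = 4*25 + 3390 = 100 + 3390 = 3490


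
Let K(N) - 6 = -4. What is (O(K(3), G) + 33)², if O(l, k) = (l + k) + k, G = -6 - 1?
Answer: 441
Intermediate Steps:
K(N) = 2 (K(N) = 6 - 4 = 2)
G = -7
O(l, k) = l + 2*k (O(l, k) = (k + l) + k = l + 2*k)
(O(K(3), G) + 33)² = ((2 + 2*(-7)) + 33)² = ((2 - 14) + 33)² = (-12 + 33)² = 21² = 441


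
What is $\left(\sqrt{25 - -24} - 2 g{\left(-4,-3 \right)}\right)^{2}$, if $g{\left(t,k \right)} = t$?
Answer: $225$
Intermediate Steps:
$\left(\sqrt{25 - -24} - 2 g{\left(-4,-3 \right)}\right)^{2} = \left(\sqrt{25 - -24} - -8\right)^{2} = \left(\sqrt{25 + 24} + 8\right)^{2} = \left(\sqrt{49} + 8\right)^{2} = \left(7 + 8\right)^{2} = 15^{2} = 225$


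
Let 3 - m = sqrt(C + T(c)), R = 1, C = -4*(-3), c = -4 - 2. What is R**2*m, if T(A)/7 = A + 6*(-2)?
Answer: 3 - I*sqrt(114) ≈ 3.0 - 10.677*I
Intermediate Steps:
c = -6
C = 12
T(A) = -84 + 7*A (T(A) = 7*(A + 6*(-2)) = 7*(A - 12) = 7*(-12 + A) = -84 + 7*A)
m = 3 - I*sqrt(114) (m = 3 - sqrt(12 + (-84 + 7*(-6))) = 3 - sqrt(12 + (-84 - 42)) = 3 - sqrt(12 - 126) = 3 - sqrt(-114) = 3 - I*sqrt(114) ≈ 3.0 - 10.677*I)
R**2*m = 1**2*(3 - I*sqrt(114)) = 1*(3 - I*sqrt(114)) = 3 - I*sqrt(114)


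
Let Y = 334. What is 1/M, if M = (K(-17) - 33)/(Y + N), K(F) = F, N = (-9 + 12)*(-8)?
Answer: -31/5 ≈ -6.2000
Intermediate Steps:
N = -24 (N = 3*(-8) = -24)
M = -5/31 (M = (-17 - 33)/(334 - 24) = -50/310 = -50*1/310 = -5/31 ≈ -0.16129)
1/M = 1/(-5/31) = -31/5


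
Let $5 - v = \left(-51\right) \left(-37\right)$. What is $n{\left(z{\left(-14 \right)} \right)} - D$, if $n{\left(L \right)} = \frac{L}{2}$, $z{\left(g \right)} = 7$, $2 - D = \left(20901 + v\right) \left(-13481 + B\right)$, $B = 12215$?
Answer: $- \frac{48156105}{2} \approx -2.4078 \cdot 10^{7}$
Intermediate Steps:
$v = -1882$ ($v = 5 - \left(-51\right) \left(-37\right) = 5 - 1887 = -1882$)
$D = 24078056$ ($D = 2 - \left(20901 - 1882\right) \left(-13481 + 12215\right) = 2 - 19019 \left(-1266\right) = 2 - -24078054 = 2 + 24078054 = 24078056$)
$n{\left(L \right)} = \frac{L}{2}$ ($n{\left(L \right)} = L \frac{1}{2} = \frac{L}{2}$)
$n{\left(z{\left(-14 \right)} \right)} - D = \frac{1}{2} \cdot 7 - 24078056 = \frac{7}{2} - 24078056 = - \frac{48156105}{2}$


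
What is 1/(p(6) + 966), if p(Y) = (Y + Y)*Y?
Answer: 1/1038 ≈ 0.00096339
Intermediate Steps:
p(Y) = 2*Y**2 (p(Y) = (2*Y)*Y = 2*Y**2)
1/(p(6) + 966) = 1/(2*6**2 + 966) = 1/(2*36 + 966) = 1/(72 + 966) = 1/1038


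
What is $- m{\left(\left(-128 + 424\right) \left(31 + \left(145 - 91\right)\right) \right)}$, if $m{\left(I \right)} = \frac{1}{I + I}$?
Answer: $- \frac{1}{50320} \approx -1.9873 \cdot 10^{-5}$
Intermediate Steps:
$m{\left(I \right)} = \frac{1}{2 I}$
$- m{\left(\left(-128 + 424\right) \left(31 + \left(145 - 91\right)\right) \right)} = - \frac{1}{2 \left(-128 + 424\right) \left(31 + \left(145 - 91\right)\right)} = - \frac{1}{2 \cdot 296 \left(31 + 54\right)} = - \frac{1}{2 \cdot 296 \cdot 85} = - \frac{1}{2 \cdot 25160} = \left(-1\right) \frac{1}{50320} = - \frac{1}{50320}$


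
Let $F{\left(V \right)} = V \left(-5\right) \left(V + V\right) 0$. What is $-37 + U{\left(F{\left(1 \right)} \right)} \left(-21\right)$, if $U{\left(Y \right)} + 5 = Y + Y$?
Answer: $68$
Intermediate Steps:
$F{\left(V \right)} = 0$ ($F{\left(V \right)} = - 5 V 2 V 0 = - 5 V 0 = 0$)
$U{\left(Y \right)} = -5 + 2 Y$ ($U{\left(Y \right)} = -5 + \left(Y + Y\right) = -5 + 2 Y$)
$-37 + U{\left(F{\left(1 \right)} \right)} \left(-21\right) = -37 + \left(-5 + 2 \cdot 0\right) \left(-21\right) = -37 + \left(-5 + 0\right) \left(-21\right) = -37 - -105 = -37 + 105 = 68$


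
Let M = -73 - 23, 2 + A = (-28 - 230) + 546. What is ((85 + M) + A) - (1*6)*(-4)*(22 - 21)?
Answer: 299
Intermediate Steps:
A = 286 (A = -2 + ((-28 - 230) + 546) = -2 + (-258 + 546) = -2 + 288 = 286)
M = -96
((85 + M) + A) - (1*6)*(-4)*(22 - 21) = ((85 - 96) + 286) - (1*6)*(-4)*(22 - 21) = (-11 + 286) - 6*(-4) = 275 - (-24) = 275 - 1*(-24) = 275 + 24 = 299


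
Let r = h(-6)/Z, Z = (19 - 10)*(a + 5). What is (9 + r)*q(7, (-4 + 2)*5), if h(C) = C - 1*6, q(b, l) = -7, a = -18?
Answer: -2485/39 ≈ -63.718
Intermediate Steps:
Z = -117 (Z = (19 - 10)*(-18 + 5) = 9*(-13) = -117)
h(C) = -6 + C (h(C) = C - 6 = -6 + C)
r = 4/39 (r = (-6 - 6)/(-117) = -12*(-1/117) = 4/39 ≈ 0.10256)
(9 + r)*q(7, (-4 + 2)*5) = (9 + 4/39)*(-7) = (355/39)*(-7) = -2485/39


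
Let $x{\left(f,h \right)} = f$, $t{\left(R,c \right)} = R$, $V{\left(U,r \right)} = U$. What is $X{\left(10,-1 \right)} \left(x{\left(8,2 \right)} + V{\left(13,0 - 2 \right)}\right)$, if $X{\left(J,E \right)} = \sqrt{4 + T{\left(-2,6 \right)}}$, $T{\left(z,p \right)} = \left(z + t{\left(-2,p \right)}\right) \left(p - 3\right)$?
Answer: $42 i \sqrt{2} \approx 59.397 i$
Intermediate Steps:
$T{\left(z,p \right)} = \left(-3 + p\right) \left(-2 + z\right)$ ($T{\left(z,p \right)} = \left(z - 2\right) \left(p - 3\right) = \left(-2 + z\right) \left(-3 + p\right) = \left(-3 + p\right) \left(-2 + z\right)$)
$X{\left(J,E \right)} = 2 i \sqrt{2}$ ($X{\left(J,E \right)} = \sqrt{4 + \left(6 - -6 - 12 + 6 \left(-2\right)\right)} = \sqrt{4 + \left(6 + 6 - 12 - 12\right)} = \sqrt{4 - 12} = \sqrt{-8} = 2 i \sqrt{2}$)
$X{\left(10,-1 \right)} \left(x{\left(8,2 \right)} + V{\left(13,0 - 2 \right)}\right) = 2 i \sqrt{2} \left(8 + 13\right) = 2 i \sqrt{2} \cdot 21 = 42 i \sqrt{2}$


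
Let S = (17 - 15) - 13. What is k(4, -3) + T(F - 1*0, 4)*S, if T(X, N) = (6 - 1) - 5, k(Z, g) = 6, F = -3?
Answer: 6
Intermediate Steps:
T(X, N) = 0 (T(X, N) = 5 - 5 = 0)
S = -11 (S = 2 - 13 = -11)
k(4, -3) + T(F - 1*0, 4)*S = 6 + 0*(-11) = 6 + 0 = 6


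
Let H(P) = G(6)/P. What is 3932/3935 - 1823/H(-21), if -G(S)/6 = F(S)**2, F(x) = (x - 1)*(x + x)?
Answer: -4380827/5666400 ≈ -0.77312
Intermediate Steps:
F(x) = 2*x*(-1 + x) (F(x) = (-1 + x)*(2*x) = 2*x*(-1 + x))
G(S) = -24*S**2*(-1 + S)**2 (G(S) = -6*4*S**2*(-1 + S)**2 = -24*S**2*(-1 + S)**2)
H(P) = -21600/P (H(P) = (-24*6**2*(-1 + 6)**2)/P = (-24*36*5**2)/P = (-24*36*25)/P = -21600/P)
3932/3935 - 1823/H(-21) = 3932/3935 - 1823/((-21600/(-21))) = 3932*(1/3935) - 1823/((-21600*(-1/21))) = 3932/3935 - 1823/7200/7 = 3932/3935 - 1823*7/7200 = 3932/3935 - 12761/7200 = -4380827/5666400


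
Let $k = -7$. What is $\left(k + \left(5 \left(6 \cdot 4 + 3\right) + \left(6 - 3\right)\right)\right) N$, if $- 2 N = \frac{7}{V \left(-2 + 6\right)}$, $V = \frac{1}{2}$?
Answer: $- \frac{917}{4} \approx -229.25$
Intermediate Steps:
$V = \frac{1}{2} \approx 0.5$
$N = - \frac{7}{4}$ ($N = - \frac{7 \frac{1}{\frac{1}{2} \left(-2 + 6\right)}}{2} = - \frac{7 \frac{1}{\frac{1}{2} \cdot 4}}{2} = - \frac{7 \cdot \frac{1}{2}}{2} = \left(- \frac{1}{2}\right) \frac{7}{2} = - \frac{7}{4} \approx -1.75$)
$\left(k + \left(5 \left(6 \cdot 4 + 3\right) + \left(6 - 3\right)\right)\right) N = \left(-7 + \left(5 \left(6 \cdot 4 + 3\right) + \left(6 - 3\right)\right)\right) \left(- \frac{7}{4}\right) = \left(-7 + \left(5 \left(24 + 3\right) + 3\right)\right) \left(- \frac{7}{4}\right) = \left(-7 + \left(5 \cdot 27 + 3\right)\right) \left(- \frac{7}{4}\right) = \left(-7 + \left(135 + 3\right)\right) \left(- \frac{7}{4}\right) = \left(-7 + 138\right) \left(- \frac{7}{4}\right) = 131 \left(- \frac{7}{4}\right) = - \frac{917}{4}$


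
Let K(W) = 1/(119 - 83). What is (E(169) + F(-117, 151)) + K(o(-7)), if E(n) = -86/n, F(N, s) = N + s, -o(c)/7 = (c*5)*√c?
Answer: 203929/6084 ≈ 33.519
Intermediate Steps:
o(c) = -35*c^(3/2) (o(c) = -7*c*5*√c = -7*5*c*√c = -35*c^(3/2))
K(W) = 1/36
(E(169) + F(-117, 151)) + K(o(-7)) = (-86/169 + (-117 + 151)) + 1/36 = (-86*1/169 + 34) + 1/36 = (-86/169 + 34) + 1/36 = 5660/169 + 1/36 = 203929/6084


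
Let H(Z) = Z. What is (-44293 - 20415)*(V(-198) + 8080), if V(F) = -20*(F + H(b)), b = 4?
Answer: -773907680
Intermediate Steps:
V(F) = -80 - 20*F (V(F) = -20*(F + 4) = -20*(4 + F) = -80 - 20*F)
(-44293 - 20415)*(V(-198) + 8080) = (-44293 - 20415)*((-80 - 20*(-198)) + 8080) = -64708*((-80 + 3960) + 8080) = -64708*(3880 + 8080) = -64708*11960 = -773907680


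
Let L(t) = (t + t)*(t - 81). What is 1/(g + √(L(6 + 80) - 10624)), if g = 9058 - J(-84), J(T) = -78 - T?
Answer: 2263/20487117 - I*√2441/40974234 ≈ 0.00011046 - 1.2058e-6*I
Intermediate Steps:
L(t) = 2*t*(-81 + t) (L(t) = (2*t)*(-81 + t) = 2*t*(-81 + t))
g = 9052 (g = 9058 - (-78 - 1*(-84)) = 9058 - (-78 + 84) = 9058 - 1*6 = 9058 - 6 = 9052)
1/(g + √(L(6 + 80) - 10624)) = 1/(9052 + √(2*(6 + 80)*(-81 + (6 + 80)) - 10624)) = 1/(9052 + √(2*86*(-81 + 86) - 10624)) = 1/(9052 + √(2*86*5 - 10624)) = 1/(9052 + √(860 - 10624)) = 1/(9052 + √(-9764)) = 1/(9052 + 2*I*√2441)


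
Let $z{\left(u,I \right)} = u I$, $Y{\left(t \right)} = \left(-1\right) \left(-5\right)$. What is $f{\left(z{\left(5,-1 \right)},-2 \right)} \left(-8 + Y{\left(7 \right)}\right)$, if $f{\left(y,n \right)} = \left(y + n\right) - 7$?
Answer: $42$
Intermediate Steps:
$Y{\left(t \right)} = 5$
$z{\left(u,I \right)} = I u$
$f{\left(y,n \right)} = -7 + n + y$ ($f{\left(y,n \right)} = \left(n + y\right) - 7 = -7 + n + y$)
$f{\left(z{\left(5,-1 \right)},-2 \right)} \left(-8 + Y{\left(7 \right)}\right) = \left(-7 - 2 - 5\right) \left(-8 + 5\right) = \left(-7 - 2 - 5\right) \left(-3\right) = \left(-14\right) \left(-3\right) = 42$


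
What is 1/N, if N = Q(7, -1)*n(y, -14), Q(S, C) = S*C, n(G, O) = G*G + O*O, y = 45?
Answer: -1/15547 ≈ -6.4321e-5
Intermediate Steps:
n(G, O) = G**2 + O**2
Q(S, C) = C*S
N = -15547 (N = (-1*7)*(45**2 + (-14)**2) = -7*(2025 + 196) = -7*2221 = -15547)
1/N = 1/(-15547) = -1/15547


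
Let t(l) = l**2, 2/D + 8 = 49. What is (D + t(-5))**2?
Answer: 1054729/1681 ≈ 627.44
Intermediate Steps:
D = 2/41 (D = 2/(-8 + 49) = 2/41 ≈ 0.048781)
(D + t(-5))**2 = (2/41 + (-5)**2)**2 = (2/41 + 25)**2 = (1027/41)**2 = 1054729/1681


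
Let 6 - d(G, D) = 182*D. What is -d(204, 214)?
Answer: 38942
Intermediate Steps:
d(G, D) = 6 - 182*D
-d(204, 214) = -(6 - 182*214) = -(6 - 38948) = -1*(-38942) = 38942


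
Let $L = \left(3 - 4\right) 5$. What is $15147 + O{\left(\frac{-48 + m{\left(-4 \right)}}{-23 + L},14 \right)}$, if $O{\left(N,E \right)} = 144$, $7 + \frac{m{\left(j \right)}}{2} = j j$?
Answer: $15291$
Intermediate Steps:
$m{\left(j \right)} = -14 + 2 j^{2}$ ($m{\left(j \right)} = -14 + 2 j j = -14 + 2 j^{2}$)
$L = -5$ ($L = \left(-1\right) 5 = -5$)
$15147 + O{\left(\frac{-48 + m{\left(-4 \right)}}{-23 + L},14 \right)} = 15147 + 144 = 15291$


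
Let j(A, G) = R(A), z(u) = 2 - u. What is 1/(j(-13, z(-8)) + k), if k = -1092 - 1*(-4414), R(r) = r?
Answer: 1/3309 ≈ 0.00030221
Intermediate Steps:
k = 3322 (k = -1092 + 4414 = 3322)
j(A, G) = A
1/(j(-13, z(-8)) + k) = 1/(-13 + 3322) = 1/3309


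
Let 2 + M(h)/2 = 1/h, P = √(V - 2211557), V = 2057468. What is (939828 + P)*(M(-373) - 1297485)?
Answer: -454842353355372/373 - 1451890197*I*√17121/373 ≈ -1.2194e+12 - 5.0932e+8*I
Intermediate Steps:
P = 3*I*√17121 (P = √(2057468 - 2211557) = √(-154089) = 3*I*√17121 ≈ 392.54*I)
M(h) = -4 + 2/h
(939828 + P)*(M(-373) - 1297485) = (939828 + 3*I*√17121)*((-4 + 2/(-373)) - 1297485) = (939828 + 3*I*√17121)*((-4 + 2*(-1/373)) - 1297485) = (939828 + 3*I*√17121)*((-4 - 2/373) - 1297485) = (939828 + 3*I*√17121)*(-1494/373 - 1297485) = (939828 + 3*I*√17121)*(-483963399/373) = -454842353355372/373 - 1451890197*I*√17121/373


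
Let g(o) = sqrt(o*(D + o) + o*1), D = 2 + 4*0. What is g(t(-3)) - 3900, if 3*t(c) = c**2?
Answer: -3900 + 3*sqrt(2) ≈ -3895.8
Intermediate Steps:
t(c) = c**2/3
D = 2 (D = 2 + 0 = 2)
g(o) = sqrt(o + o*(2 + o)) (g(o) = sqrt(o*(2 + o) + o*1) = sqrt(o*(2 + o) + o) = sqrt(o + o*(2 + o)))
g(t(-3)) - 3900 = sqrt(((1/3)*(-3)**2)*(3 + (1/3)*(-3)**2)) - 3900 = sqrt(((1/3)*9)*(3 + (1/3)*9)) - 3900 = sqrt(3*(3 + 3)) - 3900 = sqrt(3*6) - 3900 = sqrt(18) - 3900 = 3*sqrt(2) - 3900 = -3900 + 3*sqrt(2)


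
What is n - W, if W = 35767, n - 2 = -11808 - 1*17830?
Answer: -65403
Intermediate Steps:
n = -29636 (n = 2 + (-11808 - 1*17830) = 2 + (-11808 - 17830) = 2 - 29638 = -29636)
n - W = -29636 - 1*35767 = -29636 - 35767 = -65403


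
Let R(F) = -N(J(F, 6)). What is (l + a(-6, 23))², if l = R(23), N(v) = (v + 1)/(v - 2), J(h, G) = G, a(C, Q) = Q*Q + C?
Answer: 4347225/16 ≈ 2.7170e+5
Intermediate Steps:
a(C, Q) = C + Q² (a(C, Q) = Q² + C = C + Q²)
N(v) = (1 + v)/(-2 + v)
R(F) = -7/4 (R(F) = -(1 + 6)/(-2 + 6) = -7/4)
l = -7/4 ≈ -1.7500
(l + a(-6, 23))² = (-7/4 + (-6 + 23²))² = (-7/4 + (-6 + 529))² = (-7/4 + 523)² = (2085/4)² = 4347225/16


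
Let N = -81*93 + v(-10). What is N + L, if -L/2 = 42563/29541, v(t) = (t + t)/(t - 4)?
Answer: -1558026943/206787 ≈ -7534.5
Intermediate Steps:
v(t) = 2*t/(-4 + t) (v(t) = (2*t)/(-4 + t) = 2*t/(-4 + t))
L = -85126/29541 ≈ -2.8816
N = -52721/7 (N = -81*93 + 2*(-10)/(-4 - 10) = -7533 + 2*(-10)/(-14) = -7533 + 2*(-10)*(-1/14) = -7533 + 10/7 = -52721/7 ≈ -7531.6)
N + L = -52721/7 - 85126/29541 = -1558026943/206787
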